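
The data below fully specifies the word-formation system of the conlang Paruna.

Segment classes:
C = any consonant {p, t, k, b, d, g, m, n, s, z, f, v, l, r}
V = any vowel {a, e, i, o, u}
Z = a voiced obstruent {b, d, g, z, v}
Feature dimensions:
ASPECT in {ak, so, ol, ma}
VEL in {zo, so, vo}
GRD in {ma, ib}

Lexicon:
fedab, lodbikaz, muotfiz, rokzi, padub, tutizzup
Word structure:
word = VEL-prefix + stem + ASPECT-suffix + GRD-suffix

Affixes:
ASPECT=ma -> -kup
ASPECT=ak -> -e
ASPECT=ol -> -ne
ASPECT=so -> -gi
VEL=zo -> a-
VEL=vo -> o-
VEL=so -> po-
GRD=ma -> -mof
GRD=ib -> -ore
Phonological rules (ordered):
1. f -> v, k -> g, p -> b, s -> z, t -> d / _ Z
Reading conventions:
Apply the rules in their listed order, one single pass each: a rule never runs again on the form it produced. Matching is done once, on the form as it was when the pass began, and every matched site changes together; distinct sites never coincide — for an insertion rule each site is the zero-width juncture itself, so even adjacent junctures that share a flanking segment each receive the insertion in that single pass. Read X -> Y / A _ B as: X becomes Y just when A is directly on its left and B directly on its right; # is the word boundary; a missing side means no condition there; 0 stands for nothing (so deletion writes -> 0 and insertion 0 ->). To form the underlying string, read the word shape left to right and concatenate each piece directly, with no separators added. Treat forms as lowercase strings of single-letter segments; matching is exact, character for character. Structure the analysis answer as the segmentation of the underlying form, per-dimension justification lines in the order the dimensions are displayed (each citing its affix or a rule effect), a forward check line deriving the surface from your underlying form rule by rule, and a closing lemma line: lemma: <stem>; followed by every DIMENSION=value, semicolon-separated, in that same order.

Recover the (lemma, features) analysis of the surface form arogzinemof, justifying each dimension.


underlying: a-rokzi-ne-mof
ASPECT=ol - signalled by the affix -ne
VEL=zo - signalled by the affix a-
GRD=ma - signalled by the affix -mof
check: arokzinemof -> arogzinemof
lemma: rokzi; ASPECT=ol; VEL=zo; GRD=ma


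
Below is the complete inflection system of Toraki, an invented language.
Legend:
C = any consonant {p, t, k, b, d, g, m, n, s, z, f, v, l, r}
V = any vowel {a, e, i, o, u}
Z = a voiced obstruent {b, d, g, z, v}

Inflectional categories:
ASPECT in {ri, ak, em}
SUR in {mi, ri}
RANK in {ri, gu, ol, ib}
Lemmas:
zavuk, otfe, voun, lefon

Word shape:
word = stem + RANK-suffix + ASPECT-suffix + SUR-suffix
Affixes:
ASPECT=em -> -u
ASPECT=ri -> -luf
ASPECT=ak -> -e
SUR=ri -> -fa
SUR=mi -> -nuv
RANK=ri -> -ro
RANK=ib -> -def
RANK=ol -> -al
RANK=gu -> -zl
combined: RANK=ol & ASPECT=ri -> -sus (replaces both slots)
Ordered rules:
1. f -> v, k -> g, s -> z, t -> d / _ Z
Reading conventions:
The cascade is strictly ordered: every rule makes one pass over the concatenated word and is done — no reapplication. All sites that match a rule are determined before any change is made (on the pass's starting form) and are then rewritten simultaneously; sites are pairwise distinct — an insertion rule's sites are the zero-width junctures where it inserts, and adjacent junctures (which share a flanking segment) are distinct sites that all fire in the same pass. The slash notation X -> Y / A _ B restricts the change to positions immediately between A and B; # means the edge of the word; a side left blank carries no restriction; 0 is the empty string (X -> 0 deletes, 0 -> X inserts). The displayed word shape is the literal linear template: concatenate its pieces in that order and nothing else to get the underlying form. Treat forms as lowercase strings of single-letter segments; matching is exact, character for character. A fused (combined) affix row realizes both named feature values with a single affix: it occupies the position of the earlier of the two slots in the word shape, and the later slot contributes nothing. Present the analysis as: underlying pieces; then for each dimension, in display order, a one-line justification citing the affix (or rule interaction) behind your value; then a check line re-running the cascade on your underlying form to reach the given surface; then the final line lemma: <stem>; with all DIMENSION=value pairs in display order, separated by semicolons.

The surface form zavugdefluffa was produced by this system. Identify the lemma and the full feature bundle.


underlying: zavuk-def-luf-fa
ASPECT=ri - signalled by the affix -luf
SUR=ri - signalled by the affix -fa
RANK=ib - signalled by the affix -def
check: zavukdefluffa -> zavugdefluffa
lemma: zavuk; ASPECT=ri; SUR=ri; RANK=ib


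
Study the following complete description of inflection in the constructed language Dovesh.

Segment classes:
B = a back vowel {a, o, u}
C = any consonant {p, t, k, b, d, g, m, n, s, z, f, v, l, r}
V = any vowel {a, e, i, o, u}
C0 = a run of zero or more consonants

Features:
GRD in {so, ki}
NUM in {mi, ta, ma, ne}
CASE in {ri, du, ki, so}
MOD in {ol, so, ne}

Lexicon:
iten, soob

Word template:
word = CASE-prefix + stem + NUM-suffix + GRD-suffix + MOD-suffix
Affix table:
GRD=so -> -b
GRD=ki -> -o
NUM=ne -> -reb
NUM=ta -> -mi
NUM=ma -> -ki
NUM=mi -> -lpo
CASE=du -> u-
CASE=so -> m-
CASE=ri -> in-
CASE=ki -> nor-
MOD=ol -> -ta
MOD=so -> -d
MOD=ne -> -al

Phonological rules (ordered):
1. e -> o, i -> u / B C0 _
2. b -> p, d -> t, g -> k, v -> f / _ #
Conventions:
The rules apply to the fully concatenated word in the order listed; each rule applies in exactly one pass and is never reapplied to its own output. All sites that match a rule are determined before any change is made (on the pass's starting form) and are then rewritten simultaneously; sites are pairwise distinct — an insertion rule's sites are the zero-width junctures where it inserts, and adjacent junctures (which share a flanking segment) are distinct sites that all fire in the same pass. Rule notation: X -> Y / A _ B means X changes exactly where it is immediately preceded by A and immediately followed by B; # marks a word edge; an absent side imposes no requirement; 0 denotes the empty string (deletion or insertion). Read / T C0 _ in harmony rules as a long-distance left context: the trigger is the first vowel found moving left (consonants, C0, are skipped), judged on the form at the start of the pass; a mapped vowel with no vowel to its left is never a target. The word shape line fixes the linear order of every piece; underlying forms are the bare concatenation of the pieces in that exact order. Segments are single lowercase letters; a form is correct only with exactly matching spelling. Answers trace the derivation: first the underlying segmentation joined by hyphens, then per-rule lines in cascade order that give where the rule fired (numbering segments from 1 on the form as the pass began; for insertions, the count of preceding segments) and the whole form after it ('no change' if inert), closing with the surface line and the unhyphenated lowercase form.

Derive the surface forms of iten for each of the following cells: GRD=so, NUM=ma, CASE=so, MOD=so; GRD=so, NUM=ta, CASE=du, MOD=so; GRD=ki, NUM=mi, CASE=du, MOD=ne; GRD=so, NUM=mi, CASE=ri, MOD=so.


cell GRD=so, NUM=ma, CASE=so, MOD=so:
underlying: m-iten-ki-b-d
1. e -> o, i -> u / B C0 _: no change
2. b -> p, d -> t, g -> k, v -> f / _ #: fires at position(s) 9: mitenkibt
surface: mitenkibt

cell GRD=so, NUM=ta, CASE=du, MOD=so:
underlying: u-iten-mi-b-d
1. e -> o, i -> u / B C0 _: fires at position(s) 2: uutenmibd
2. b -> p, d -> t, g -> k, v -> f / _ #: fires at position(s) 9: uutenmibt
surface: uutenmibt

cell GRD=ki, NUM=mi, CASE=du, MOD=ne:
underlying: u-iten-lpo-o-al
1. e -> o, i -> u / B C0 _: fires at position(s) 2: uutenlpooal
2. b -> p, d -> t, g -> k, v -> f / _ #: no change
surface: uutenlpooal

cell GRD=so, NUM=mi, CASE=ri, MOD=so:
underlying: in-iten-lpo-b-d
1. e -> o, i -> u / B C0 _: no change
2. b -> p, d -> t, g -> k, v -> f / _ #: fires at position(s) 11: initenlpobt
surface: initenlpobt


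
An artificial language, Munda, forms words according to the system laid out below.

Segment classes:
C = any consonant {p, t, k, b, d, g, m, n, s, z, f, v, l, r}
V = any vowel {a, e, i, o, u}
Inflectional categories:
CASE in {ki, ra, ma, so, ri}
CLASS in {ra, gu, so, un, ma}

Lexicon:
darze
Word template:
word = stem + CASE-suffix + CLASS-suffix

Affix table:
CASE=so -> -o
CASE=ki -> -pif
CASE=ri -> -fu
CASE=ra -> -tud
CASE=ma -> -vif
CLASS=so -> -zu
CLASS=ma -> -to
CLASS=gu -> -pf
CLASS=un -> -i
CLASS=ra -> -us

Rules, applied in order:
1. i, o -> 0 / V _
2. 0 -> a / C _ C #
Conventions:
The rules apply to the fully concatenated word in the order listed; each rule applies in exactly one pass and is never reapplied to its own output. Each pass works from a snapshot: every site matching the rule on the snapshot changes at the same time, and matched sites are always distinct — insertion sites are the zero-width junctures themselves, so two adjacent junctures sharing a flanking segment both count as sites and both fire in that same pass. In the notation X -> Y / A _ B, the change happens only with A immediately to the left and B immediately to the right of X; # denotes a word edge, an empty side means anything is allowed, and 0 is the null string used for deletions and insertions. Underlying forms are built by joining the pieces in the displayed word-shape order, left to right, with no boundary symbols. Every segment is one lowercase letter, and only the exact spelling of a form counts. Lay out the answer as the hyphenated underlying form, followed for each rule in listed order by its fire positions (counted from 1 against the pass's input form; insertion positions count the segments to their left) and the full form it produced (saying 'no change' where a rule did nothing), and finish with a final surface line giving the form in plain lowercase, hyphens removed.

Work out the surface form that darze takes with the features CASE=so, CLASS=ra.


underlying: darze-o-us
1. i, o -> 0 / V _: fires at position(s) 6: darzeus
2. 0 -> a / C _ C #: no change
surface: darzeus


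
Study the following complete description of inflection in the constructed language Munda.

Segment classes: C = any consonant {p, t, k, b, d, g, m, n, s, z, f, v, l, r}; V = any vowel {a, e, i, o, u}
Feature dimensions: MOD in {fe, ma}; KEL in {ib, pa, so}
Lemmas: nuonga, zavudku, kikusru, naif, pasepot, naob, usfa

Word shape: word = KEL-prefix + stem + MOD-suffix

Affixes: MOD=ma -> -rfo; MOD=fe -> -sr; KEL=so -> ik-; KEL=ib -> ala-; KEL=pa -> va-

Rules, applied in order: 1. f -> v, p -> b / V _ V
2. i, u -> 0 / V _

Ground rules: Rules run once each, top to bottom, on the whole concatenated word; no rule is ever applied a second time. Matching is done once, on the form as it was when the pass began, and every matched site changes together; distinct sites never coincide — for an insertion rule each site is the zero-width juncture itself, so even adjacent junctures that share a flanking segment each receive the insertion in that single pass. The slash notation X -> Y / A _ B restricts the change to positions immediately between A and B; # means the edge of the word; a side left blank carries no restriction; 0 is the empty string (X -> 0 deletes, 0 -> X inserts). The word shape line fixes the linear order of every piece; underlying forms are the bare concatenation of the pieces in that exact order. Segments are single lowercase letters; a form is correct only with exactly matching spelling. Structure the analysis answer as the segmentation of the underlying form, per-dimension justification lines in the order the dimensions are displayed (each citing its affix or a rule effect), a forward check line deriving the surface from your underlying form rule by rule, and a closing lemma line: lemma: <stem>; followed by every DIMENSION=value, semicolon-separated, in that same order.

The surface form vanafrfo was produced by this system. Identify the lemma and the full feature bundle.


underlying: va-naif-rfo
MOD=ma - signalled by the affix -rfo
KEL=pa - signalled by the affix va-
check: vanaifrfo -> vanaifrfo -> vanafrfo
lemma: naif; MOD=ma; KEL=pa


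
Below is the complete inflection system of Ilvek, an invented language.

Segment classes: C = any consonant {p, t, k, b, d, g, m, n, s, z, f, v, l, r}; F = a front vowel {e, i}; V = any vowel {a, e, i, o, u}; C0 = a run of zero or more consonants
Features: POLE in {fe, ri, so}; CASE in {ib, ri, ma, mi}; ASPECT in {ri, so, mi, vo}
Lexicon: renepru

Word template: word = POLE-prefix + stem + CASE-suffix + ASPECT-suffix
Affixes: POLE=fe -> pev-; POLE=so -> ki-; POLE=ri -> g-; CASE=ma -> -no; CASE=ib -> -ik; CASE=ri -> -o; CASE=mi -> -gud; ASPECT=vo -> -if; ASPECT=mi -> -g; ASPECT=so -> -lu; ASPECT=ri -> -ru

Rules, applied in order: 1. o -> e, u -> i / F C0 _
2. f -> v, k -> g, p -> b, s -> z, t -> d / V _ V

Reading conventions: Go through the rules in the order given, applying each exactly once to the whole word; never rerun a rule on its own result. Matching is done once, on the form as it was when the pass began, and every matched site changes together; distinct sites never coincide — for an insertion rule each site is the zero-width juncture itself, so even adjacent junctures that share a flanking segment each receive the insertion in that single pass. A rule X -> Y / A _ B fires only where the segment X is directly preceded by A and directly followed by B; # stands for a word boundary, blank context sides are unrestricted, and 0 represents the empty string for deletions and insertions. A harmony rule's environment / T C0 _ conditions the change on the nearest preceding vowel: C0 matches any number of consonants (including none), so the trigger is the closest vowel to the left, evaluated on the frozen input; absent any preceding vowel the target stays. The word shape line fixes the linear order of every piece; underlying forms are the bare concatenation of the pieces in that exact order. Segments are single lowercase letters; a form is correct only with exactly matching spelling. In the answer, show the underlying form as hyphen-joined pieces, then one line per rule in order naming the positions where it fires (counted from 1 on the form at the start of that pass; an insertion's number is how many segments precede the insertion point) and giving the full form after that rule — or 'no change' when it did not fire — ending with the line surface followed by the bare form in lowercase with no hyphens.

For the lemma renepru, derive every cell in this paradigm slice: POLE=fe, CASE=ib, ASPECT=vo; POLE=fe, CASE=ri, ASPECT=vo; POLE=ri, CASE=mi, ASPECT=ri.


cell POLE=fe, CASE=ib, ASPECT=vo:
underlying: pev-renepru-ik-if
1. o -> e, u -> i / F C0 _: fires at position(s) 10: pevrenepriikif
2. f -> v, k -> g, p -> b, s -> z, t -> d / V _ V: fires at position(s) 12: pevrenepriigif
surface: pevrenepriigif

cell POLE=fe, CASE=ri, ASPECT=vo:
underlying: pev-renepru-o-if
1. o -> e, u -> i / F C0 _: fires at position(s) 10: pevreneprioif
2. f -> v, k -> g, p -> b, s -> z, t -> d / V _ V: no change
surface: pevreneprioif

cell POLE=ri, CASE=mi, ASPECT=ri:
underlying: g-renepru-gud-ru
1. o -> e, u -> i / F C0 _: fires at position(s) 8: greneprigudru
2. f -> v, k -> g, p -> b, s -> z, t -> d / V _ V: no change
surface: greneprigudru


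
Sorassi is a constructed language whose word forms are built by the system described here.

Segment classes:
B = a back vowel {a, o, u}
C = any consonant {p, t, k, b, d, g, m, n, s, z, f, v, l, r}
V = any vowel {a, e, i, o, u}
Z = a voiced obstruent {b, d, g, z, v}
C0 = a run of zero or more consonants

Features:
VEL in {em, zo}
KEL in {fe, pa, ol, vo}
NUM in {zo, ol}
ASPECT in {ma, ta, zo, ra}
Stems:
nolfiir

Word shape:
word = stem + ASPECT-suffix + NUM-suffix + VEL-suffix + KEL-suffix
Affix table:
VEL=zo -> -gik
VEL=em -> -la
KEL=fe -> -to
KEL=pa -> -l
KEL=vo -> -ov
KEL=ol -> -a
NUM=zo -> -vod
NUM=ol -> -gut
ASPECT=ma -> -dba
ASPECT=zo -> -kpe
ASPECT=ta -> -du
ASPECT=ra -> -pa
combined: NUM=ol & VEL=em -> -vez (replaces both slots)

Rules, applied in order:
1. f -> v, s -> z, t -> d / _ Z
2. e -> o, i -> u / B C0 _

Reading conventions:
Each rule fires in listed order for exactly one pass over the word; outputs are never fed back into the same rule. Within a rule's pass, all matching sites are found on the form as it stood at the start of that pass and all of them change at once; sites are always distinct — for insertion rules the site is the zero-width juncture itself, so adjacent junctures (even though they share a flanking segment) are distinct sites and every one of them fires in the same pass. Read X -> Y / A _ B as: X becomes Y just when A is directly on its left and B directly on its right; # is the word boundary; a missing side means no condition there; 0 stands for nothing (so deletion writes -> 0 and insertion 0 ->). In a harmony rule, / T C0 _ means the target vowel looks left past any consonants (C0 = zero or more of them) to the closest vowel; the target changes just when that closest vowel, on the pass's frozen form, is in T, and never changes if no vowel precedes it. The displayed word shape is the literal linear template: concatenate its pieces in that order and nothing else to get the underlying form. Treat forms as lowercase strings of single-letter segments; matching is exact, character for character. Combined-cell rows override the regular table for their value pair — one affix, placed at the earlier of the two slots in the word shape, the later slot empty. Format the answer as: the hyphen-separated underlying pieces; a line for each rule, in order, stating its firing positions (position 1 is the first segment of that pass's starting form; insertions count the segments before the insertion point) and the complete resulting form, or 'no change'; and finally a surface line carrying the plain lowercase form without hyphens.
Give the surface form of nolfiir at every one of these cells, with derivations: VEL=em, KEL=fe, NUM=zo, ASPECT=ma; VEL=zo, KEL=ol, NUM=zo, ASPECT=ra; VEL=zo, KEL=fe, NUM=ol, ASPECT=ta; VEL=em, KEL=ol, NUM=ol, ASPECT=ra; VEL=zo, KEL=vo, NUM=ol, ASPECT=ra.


cell VEL=em, KEL=fe, NUM=zo, ASPECT=ma:
underlying: nolfiir-dba-vod-la-to
1. f -> v, s -> z, t -> d / _ Z: no change
2. e -> o, i -> u / B C0 _: fires at position(s) 5: nolfuirdbavodlato
surface: nolfuirdbavodlato

cell VEL=zo, KEL=ol, NUM=zo, ASPECT=ra:
underlying: nolfiir-pa-vod-gik-a
1. f -> v, s -> z, t -> d / _ Z: no change
2. e -> o, i -> u / B C0 _: fires at position(s) 5, 14: nolfuirpavodguka
surface: nolfuirpavodguka

cell VEL=zo, KEL=fe, NUM=ol, ASPECT=ta:
underlying: nolfiir-du-gut-gik-to
1. f -> v, s -> z, t -> d / _ Z: fires at position(s) 12: nolfiirdugudgikto
2. e -> o, i -> u / B C0 _: fires at position(s) 5, 14: nolfuirdugudgukto
surface: nolfuirdugudgukto

cell VEL=em, KEL=ol, NUM=ol, ASPECT=ra:
underlying: nolfiir-pa-vez-a
1. f -> v, s -> z, t -> d / _ Z: no change
2. e -> o, i -> u / B C0 _: fires at position(s) 5, 11: nolfuirpavoza
surface: nolfuirpavoza

cell VEL=zo, KEL=vo, NUM=ol, ASPECT=ra:
underlying: nolfiir-pa-gut-gik-ov
1. f -> v, s -> z, t -> d / _ Z: fires at position(s) 12: nolfiirpagudgikov
2. e -> o, i -> u / B C0 _: fires at position(s) 5, 14: nolfuirpagudgukov
surface: nolfuirpagudgukov


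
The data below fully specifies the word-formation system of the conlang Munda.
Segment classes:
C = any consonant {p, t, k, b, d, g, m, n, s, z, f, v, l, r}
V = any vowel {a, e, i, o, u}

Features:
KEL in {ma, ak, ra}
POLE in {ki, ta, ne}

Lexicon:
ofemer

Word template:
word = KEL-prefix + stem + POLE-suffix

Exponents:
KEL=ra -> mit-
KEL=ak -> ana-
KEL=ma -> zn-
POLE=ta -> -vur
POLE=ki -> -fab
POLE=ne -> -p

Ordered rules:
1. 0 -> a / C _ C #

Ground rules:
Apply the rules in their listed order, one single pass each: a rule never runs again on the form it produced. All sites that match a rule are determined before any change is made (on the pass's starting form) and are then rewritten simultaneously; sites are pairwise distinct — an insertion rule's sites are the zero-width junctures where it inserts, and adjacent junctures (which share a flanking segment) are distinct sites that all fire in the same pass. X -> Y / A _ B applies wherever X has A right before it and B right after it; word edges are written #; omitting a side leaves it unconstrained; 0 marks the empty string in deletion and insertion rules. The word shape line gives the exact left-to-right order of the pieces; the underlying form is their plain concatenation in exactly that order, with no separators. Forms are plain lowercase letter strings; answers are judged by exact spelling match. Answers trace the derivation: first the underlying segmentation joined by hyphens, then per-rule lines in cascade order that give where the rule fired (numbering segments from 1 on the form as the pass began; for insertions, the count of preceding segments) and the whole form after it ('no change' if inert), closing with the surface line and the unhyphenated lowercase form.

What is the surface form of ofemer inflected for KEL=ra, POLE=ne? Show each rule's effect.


underlying: mit-ofemer-p
1. 0 -> a / C _ C #: inserts after position(s) 9: mitofemerap
surface: mitofemerap


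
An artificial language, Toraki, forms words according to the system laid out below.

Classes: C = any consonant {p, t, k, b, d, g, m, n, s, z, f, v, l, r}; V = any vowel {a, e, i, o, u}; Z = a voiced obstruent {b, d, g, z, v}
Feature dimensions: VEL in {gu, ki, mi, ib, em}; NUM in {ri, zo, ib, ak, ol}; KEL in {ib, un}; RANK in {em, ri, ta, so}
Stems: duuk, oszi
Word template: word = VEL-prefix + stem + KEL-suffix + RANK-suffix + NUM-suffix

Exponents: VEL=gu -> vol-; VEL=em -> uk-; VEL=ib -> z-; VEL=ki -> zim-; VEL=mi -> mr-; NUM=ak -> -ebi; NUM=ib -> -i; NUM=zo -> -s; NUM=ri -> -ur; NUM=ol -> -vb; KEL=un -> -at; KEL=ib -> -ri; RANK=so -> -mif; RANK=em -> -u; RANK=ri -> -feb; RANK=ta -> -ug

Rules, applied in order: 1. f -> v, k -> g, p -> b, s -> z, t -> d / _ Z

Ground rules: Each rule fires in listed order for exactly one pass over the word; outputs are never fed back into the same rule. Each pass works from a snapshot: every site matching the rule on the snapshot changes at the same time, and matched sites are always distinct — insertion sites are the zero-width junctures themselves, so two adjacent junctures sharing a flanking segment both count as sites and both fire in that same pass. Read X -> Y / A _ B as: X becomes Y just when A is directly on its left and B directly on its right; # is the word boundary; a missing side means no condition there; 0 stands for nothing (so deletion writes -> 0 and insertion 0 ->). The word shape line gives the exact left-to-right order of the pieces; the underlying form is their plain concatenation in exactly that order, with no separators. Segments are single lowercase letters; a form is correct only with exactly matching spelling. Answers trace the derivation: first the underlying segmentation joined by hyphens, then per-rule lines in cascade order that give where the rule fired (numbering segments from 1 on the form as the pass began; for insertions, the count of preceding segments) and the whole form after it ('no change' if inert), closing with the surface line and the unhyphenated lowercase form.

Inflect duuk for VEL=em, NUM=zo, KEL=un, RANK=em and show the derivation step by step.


underlying: uk-duuk-at-u-s
1. f -> v, k -> g, p -> b, s -> z, t -> d / _ Z: fires at position(s) 2: ugduukatus
surface: ugduukatus


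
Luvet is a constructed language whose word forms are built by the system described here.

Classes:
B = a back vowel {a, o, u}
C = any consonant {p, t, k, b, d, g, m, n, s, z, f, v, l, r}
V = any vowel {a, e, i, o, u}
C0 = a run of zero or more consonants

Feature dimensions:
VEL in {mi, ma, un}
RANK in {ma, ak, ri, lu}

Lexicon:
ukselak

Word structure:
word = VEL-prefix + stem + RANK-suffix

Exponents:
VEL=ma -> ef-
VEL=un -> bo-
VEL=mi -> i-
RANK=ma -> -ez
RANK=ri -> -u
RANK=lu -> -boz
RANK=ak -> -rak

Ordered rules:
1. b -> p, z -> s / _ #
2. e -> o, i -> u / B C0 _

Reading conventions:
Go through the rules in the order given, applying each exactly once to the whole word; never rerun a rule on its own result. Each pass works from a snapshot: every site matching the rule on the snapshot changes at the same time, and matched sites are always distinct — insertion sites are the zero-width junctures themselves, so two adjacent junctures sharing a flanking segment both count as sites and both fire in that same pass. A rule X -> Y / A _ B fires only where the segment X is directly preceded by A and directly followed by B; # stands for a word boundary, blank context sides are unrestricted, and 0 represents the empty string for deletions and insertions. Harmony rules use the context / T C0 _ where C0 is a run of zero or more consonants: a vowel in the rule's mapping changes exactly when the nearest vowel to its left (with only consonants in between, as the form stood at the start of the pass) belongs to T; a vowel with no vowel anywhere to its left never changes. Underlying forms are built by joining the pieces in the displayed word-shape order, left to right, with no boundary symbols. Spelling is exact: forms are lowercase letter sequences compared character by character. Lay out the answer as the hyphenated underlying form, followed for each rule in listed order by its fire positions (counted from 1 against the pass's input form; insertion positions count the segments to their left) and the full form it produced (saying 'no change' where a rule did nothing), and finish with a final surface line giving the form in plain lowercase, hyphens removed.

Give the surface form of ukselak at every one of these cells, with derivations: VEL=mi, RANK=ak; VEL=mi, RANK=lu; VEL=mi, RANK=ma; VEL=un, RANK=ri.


cell VEL=mi, RANK=ak:
underlying: i-ukselak-rak
1. b -> p, z -> s / _ #: no change
2. e -> o, i -> u / B C0 _: fires at position(s) 5: iuksolakrak
surface: iuksolakrak

cell VEL=mi, RANK=lu:
underlying: i-ukselak-boz
1. b -> p, z -> s / _ #: fires at position(s) 11: iukselakbos
2. e -> o, i -> u / B C0 _: fires at position(s) 5: iuksolakbos
surface: iuksolakbos

cell VEL=mi, RANK=ma:
underlying: i-ukselak-ez
1. b -> p, z -> s / _ #: fires at position(s) 10: iukselakes
2. e -> o, i -> u / B C0 _: fires at position(s) 5, 9: iuksolakos
surface: iuksolakos

cell VEL=un, RANK=ri:
underlying: bo-ukselak-u
1. b -> p, z -> s / _ #: no change
2. e -> o, i -> u / B C0 _: fires at position(s) 6: bouksolaku
surface: bouksolaku


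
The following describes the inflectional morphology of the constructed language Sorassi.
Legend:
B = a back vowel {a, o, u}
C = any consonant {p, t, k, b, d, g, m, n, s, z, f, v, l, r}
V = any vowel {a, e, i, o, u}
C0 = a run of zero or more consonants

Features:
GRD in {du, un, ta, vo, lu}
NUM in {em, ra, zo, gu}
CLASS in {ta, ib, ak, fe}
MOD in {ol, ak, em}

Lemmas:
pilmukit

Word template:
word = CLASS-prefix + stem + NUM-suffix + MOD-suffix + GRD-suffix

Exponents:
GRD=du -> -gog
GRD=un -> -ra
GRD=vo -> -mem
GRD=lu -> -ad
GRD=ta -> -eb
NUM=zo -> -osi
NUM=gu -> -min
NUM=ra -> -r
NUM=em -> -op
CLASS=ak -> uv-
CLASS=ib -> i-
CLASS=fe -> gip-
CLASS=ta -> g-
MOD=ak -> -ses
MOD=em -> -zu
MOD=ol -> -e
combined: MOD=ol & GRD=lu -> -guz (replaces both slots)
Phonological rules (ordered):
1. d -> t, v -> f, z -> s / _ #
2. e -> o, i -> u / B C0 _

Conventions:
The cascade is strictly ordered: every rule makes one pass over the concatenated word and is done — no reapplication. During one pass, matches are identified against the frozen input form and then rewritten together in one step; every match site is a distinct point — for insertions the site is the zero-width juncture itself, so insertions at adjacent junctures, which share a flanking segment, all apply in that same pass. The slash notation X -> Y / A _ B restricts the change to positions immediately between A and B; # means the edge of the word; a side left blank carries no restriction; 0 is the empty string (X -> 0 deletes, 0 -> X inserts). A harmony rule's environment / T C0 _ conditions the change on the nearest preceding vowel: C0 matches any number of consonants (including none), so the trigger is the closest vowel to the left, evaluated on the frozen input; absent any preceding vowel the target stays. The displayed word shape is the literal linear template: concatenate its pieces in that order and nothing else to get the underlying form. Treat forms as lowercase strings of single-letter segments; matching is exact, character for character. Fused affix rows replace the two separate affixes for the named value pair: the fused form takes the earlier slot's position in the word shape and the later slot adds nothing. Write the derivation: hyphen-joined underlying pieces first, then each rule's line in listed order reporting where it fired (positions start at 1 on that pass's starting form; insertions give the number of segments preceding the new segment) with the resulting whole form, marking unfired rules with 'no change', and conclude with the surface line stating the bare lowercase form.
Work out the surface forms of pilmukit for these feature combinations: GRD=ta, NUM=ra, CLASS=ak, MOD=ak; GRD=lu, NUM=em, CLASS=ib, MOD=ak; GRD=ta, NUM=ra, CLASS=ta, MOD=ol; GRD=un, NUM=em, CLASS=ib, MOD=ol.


cell GRD=ta, NUM=ra, CLASS=ak, MOD=ak:
underlying: uv-pilmukit-r-ses-eb
1. d -> t, v -> f, z -> s / _ #: no change
2. e -> o, i -> u / B C0 _: fires at position(s) 4, 9: uvpulmukutrseseb
surface: uvpulmukutrseseb

cell GRD=lu, NUM=em, CLASS=ib, MOD=ak:
underlying: i-pilmukit-op-ses-ad
1. d -> t, v -> f, z -> s / _ #: fires at position(s) 16: ipilmukitopsesat
2. e -> o, i -> u / B C0 _: fires at position(s) 8, 13: ipilmukutopsosat
surface: ipilmukutopsosat

cell GRD=ta, NUM=ra, CLASS=ta, MOD=ol:
underlying: g-pilmukit-r-e-eb
1. d -> t, v -> f, z -> s / _ #: no change
2. e -> o, i -> u / B C0 _: fires at position(s) 8: gpilmukutreeb
surface: gpilmukutreeb

cell GRD=un, NUM=em, CLASS=ib, MOD=ol:
underlying: i-pilmukit-op-e-ra
1. d -> t, v -> f, z -> s / _ #: no change
2. e -> o, i -> u / B C0 _: fires at position(s) 8, 12: ipilmukutopora
surface: ipilmukutopora


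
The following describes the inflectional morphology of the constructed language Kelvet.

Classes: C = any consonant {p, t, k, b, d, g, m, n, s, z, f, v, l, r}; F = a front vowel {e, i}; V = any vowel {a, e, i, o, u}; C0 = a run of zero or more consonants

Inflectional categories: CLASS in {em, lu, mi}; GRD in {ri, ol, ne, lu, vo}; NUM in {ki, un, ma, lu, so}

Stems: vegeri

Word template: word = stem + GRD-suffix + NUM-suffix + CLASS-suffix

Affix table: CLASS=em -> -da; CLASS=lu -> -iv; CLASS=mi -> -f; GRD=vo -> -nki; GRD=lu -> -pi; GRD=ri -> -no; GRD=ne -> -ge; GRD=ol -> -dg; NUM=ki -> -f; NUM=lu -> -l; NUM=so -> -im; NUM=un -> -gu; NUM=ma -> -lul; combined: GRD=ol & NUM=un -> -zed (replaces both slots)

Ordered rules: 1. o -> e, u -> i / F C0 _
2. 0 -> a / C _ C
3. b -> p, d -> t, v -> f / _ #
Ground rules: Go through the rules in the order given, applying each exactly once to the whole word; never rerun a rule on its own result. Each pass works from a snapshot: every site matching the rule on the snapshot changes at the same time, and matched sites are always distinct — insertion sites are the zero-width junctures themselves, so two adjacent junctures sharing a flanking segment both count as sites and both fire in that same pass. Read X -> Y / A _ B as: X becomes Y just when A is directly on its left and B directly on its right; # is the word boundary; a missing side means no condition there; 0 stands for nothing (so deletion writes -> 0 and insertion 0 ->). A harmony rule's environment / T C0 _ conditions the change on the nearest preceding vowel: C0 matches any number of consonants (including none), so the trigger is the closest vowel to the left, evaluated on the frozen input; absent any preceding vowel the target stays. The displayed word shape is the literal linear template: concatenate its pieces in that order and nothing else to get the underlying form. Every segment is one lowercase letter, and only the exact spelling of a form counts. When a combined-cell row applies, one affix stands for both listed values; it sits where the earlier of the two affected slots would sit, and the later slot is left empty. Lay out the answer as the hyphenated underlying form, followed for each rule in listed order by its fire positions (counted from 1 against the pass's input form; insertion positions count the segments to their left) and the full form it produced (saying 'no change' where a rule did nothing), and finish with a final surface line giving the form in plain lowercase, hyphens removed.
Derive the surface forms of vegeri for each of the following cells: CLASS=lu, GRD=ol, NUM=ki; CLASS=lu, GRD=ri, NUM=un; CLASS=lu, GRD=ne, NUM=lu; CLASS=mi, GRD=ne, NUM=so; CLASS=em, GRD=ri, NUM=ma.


cell CLASS=lu, GRD=ol, NUM=ki:
underlying: vegeri-dg-f-iv
1. o -> e, u -> i / F C0 _: no change
2. 0 -> a / C _ C: inserts after position(s) 7, 8: vegeridagafiv
3. b -> p, d -> t, v -> f / _ #: fires at position(s) 13: vegeridagafif
surface: vegeridagafif

cell CLASS=lu, GRD=ri, NUM=un:
underlying: vegeri-no-gu-iv
1. o -> e, u -> i / F C0 _: fires at position(s) 8: vegerineguiv
2. 0 -> a / C _ C: no change
3. b -> p, d -> t, v -> f / _ #: fires at position(s) 12: vegerineguif
surface: vegerineguif

cell CLASS=lu, GRD=ne, NUM=lu:
underlying: vegeri-ge-l-iv
1. o -> e, u -> i / F C0 _: no change
2. 0 -> a / C _ C: no change
3. b -> p, d -> t, v -> f / _ #: fires at position(s) 11: vegerigelif
surface: vegerigelif

cell CLASS=mi, GRD=ne, NUM=so:
underlying: vegeri-ge-im-f
1. o -> e, u -> i / F C0 _: no change
2. 0 -> a / C _ C: inserts after position(s) 10: vegerigeimaf
3. b -> p, d -> t, v -> f / _ #: no change
surface: vegerigeimaf

cell CLASS=em, GRD=ri, NUM=ma:
underlying: vegeri-no-lul-da
1. o -> e, u -> i / F C0 _: fires at position(s) 8: vegerinelulda
2. 0 -> a / C _ C: inserts after position(s) 11: vegerinelulada
3. b -> p, d -> t, v -> f / _ #: no change
surface: vegerinelulada


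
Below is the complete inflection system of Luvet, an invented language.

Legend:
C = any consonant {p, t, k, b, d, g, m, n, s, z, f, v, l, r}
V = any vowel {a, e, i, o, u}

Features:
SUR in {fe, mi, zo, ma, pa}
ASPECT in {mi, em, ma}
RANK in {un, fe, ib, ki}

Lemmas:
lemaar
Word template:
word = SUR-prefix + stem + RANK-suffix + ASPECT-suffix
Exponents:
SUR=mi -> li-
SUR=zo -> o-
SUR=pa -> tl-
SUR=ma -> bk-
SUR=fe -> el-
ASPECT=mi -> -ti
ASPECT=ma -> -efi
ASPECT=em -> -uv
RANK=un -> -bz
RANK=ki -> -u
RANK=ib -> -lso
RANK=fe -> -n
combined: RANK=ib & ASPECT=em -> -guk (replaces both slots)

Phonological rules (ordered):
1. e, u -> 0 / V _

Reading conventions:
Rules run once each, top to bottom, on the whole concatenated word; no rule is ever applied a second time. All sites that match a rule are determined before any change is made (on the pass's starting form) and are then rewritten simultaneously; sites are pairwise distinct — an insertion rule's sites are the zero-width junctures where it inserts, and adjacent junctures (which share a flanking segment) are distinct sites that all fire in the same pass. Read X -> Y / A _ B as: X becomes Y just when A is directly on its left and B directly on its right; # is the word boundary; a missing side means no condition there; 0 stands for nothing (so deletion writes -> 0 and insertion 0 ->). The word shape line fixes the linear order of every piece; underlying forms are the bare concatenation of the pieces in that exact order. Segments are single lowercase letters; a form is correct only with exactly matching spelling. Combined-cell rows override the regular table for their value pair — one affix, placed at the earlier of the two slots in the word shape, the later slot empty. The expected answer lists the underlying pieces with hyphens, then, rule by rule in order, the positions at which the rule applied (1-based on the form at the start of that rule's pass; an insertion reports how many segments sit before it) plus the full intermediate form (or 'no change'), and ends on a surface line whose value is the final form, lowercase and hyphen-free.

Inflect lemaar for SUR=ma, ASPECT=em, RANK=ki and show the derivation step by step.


underlying: bk-lemaar-u-uv
1. e, u -> 0 / V _: fires at position(s) 10: bklemaaruv
surface: bklemaaruv


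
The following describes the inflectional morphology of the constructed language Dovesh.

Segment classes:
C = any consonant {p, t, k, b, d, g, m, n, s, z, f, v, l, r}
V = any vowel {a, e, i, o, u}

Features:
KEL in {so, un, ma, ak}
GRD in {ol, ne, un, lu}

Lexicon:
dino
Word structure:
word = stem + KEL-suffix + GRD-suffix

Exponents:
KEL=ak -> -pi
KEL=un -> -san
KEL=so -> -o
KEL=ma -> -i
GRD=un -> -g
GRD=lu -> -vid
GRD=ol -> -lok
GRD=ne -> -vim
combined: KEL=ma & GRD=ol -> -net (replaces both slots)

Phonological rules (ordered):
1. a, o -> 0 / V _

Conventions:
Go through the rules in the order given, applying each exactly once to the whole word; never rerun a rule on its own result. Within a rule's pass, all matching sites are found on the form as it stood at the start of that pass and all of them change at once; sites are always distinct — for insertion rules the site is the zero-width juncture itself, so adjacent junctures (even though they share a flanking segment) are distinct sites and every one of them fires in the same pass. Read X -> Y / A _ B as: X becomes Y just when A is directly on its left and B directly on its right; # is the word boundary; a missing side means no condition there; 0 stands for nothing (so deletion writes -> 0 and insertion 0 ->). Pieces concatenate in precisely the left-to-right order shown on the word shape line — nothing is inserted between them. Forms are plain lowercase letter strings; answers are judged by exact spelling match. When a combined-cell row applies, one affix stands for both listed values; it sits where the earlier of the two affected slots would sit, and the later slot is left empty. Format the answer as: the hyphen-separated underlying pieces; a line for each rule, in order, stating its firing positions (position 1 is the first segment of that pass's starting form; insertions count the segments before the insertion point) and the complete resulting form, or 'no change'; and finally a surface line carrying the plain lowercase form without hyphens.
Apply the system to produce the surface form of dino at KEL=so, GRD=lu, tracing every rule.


underlying: dino-o-vid
1. a, o -> 0 / V _: fires at position(s) 5: dinovid
surface: dinovid


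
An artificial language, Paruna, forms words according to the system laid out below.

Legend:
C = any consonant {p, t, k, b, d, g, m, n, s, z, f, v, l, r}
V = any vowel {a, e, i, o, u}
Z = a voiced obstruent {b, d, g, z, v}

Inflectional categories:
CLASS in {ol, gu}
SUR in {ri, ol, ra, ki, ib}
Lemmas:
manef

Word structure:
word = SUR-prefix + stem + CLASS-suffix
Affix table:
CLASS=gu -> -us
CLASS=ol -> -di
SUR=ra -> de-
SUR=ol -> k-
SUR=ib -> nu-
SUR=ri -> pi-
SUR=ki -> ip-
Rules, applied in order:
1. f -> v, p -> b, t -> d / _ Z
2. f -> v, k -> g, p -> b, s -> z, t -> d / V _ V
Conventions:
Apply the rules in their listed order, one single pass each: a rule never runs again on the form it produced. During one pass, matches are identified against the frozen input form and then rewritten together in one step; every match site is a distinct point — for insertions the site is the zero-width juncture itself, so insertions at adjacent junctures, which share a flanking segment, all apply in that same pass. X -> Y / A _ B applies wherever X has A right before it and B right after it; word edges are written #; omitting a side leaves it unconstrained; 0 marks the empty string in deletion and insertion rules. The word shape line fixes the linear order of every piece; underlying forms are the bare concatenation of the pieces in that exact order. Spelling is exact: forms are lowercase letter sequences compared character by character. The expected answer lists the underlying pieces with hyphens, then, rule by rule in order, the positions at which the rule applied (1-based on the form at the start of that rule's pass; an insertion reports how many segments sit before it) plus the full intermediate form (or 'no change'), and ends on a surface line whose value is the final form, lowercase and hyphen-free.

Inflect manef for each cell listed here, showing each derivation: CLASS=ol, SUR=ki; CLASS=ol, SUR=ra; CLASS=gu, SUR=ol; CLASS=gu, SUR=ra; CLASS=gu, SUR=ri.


cell CLASS=ol, SUR=ki:
underlying: ip-manef-di
1. f -> v, p -> b, t -> d / _ Z: fires at position(s) 7: ipmanevdi
2. f -> v, k -> g, p -> b, s -> z, t -> d / V _ V: no change
surface: ipmanevdi

cell CLASS=ol, SUR=ra:
underlying: de-manef-di
1. f -> v, p -> b, t -> d / _ Z: fires at position(s) 7: demanevdi
2. f -> v, k -> g, p -> b, s -> z, t -> d / V _ V: no change
surface: demanevdi

cell CLASS=gu, SUR=ol:
underlying: k-manef-us
1. f -> v, p -> b, t -> d / _ Z: no change
2. f -> v, k -> g, p -> b, s -> z, t -> d / V _ V: fires at position(s) 6: kmanevus
surface: kmanevus

cell CLASS=gu, SUR=ra:
underlying: de-manef-us
1. f -> v, p -> b, t -> d / _ Z: no change
2. f -> v, k -> g, p -> b, s -> z, t -> d / V _ V: fires at position(s) 7: demanevus
surface: demanevus

cell CLASS=gu, SUR=ri:
underlying: pi-manef-us
1. f -> v, p -> b, t -> d / _ Z: no change
2. f -> v, k -> g, p -> b, s -> z, t -> d / V _ V: fires at position(s) 7: pimanevus
surface: pimanevus
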